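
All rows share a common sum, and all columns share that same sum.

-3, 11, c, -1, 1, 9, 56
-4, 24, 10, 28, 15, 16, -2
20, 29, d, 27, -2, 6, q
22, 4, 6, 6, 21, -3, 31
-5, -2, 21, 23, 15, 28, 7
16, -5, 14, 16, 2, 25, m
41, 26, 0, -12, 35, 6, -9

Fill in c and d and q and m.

Rows 2 and 4 both sum to 87, so that's the common total.
The known cells in row 1 total 73, leaving 87 − 73 = 14 for the blank.
The known cells in row 6 total 68, leaving 87 − 68 = 19 for the blank.
The known cells in column 7 total 102, leaving 87 − 102 = -15 for the blank.
The known cells in row 3 total 65, leaving 87 − 65 = 22 for the blank.

c = 14, d = 22, q = -15, m = 19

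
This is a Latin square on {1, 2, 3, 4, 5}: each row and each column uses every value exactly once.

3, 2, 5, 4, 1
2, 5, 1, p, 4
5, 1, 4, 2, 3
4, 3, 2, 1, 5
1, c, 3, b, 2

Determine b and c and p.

b = 5, c = 4, p = 3

Cell (2,4): row 2 already has {1, 2, 4, 5} → 3.
At (row 5, col 2): column 2 already has {1, 2, 3, 5}, so the value is 4.
Cell (5,4): row 5 already has {1, 2, 3, 4} → 5.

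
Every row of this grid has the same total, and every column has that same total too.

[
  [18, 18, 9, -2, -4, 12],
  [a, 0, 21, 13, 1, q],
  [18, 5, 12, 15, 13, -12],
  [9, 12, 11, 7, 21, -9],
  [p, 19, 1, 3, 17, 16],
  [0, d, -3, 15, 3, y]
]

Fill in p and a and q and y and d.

p = -5, a = 11, q = 5, y = 39, d = -3

Rows 1 and 3 both sum to 51, so that's the common total.
Row 5 has 19 + 1 + 3 + 17 + 16 = 56; the blank must be 51 − 56 = -5.
Column 2 has 18 + 0 + 5 + 12 + 19 = 54; the blank must be 51 − 54 = -3.
Row 6 has 0 − 3 − 3 + 15 + 3 = 12; the blank must be 51 − 12 = 39.
Column 6 has 12 − 12 − 9 + 16 + 39 = 46; the blank must be 51 − 46 = 5.
Row 2 has 0 + 21 + 13 + 1 + 5 = 40; the blank must be 51 − 40 = 11.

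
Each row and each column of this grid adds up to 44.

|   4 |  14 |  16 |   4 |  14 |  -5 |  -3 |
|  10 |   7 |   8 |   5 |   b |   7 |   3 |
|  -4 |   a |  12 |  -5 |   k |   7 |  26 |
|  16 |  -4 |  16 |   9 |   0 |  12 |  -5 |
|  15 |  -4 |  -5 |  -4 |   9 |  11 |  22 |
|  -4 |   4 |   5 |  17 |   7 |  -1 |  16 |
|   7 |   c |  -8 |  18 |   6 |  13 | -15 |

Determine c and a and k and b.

c = 23, a = 4, k = 4, b = 4

Row 7 has 7 − 8 + 18 + 6 + 13 − 15 = 21; the blank must be 44 − 21 = 23.
Column 2 has 14 + 7 − 4 − 4 + 4 + 23 = 40; the blank must be 44 − 40 = 4.
Row 3 has -4 + 4 + 12 − 5 + 7 + 26 = 40; the blank must be 44 − 40 = 4.
Row 2 has 10 + 7 + 8 + 5 + 7 + 3 = 40; the blank must be 44 − 40 = 4.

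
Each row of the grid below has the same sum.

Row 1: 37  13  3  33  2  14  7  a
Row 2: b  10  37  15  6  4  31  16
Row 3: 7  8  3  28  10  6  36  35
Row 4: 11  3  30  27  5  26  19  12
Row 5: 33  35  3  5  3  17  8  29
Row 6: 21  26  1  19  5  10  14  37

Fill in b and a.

b = 14, a = 24

The complete rows each total 133.
Row 2 is missing 133 − 119 = 14 (since 10 + 37 + 15 + 6 + 4 + 31 + 16 = 119).
Row 1 is missing 133 − 109 = 24 (since 37 + 13 + 3 + 33 + 2 + 14 + 7 = 109).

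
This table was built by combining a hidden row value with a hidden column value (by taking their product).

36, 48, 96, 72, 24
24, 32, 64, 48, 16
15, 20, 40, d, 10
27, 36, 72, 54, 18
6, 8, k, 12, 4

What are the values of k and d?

k = 16, d = 30

Each row is a constant multiple of every other row — this is a multiplication table with the headers hidden.
Row 5 is 4/24 = 1/6 times row 1, so its entry in column 3 is 96 × 1/6 = 16.
Row 3 is 10/24 = 5/12 times row 1, so its entry in column 4 is 72 × 5/12 = 30.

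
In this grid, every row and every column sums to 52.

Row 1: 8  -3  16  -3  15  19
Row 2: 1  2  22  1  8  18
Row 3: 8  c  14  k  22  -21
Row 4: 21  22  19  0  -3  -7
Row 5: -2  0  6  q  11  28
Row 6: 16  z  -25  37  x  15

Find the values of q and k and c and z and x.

Row 5: -2 + 0 + 6 + 11 + 28 = 43, so its missing entry is 52 − 43 = 9.
Column 5: 15 + 8 + 22 − 3 + 11 = 53, so its missing entry is 52 − 53 = -1.
Row 6: 16 − 25 + 37 − 1 + 15 = 42, so its missing entry is 52 − 42 = 10.
Column 2: -3 + 2 + 22 + 0 + 10 = 31, so its missing entry is 52 − 31 = 21.
Row 3: 8 + 21 + 14 + 22 − 21 = 44, so its missing entry is 52 − 44 = 8.

q = 9, k = 8, c = 21, z = 10, x = -1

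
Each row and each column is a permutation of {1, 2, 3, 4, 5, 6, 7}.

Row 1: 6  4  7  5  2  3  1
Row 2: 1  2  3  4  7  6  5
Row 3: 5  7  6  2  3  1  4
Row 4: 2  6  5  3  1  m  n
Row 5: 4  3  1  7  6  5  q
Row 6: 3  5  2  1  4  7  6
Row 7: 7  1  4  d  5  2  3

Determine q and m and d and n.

Cell (5,7): row 5 already has {1, 3, 4, 5, 6, 7} → 2.
Cell (4,7): column 7 already has {1, 2, 3, 4, 5, 6} → 7.
Cell (4,6): row 4 already has {1, 2, 3, 5, 6, 7} → 4.
For row 7, column 4: row 7 already has {1, 2, 3, 4, 5, 7}; that leaves 6.

q = 2, m = 4, d = 6, n = 7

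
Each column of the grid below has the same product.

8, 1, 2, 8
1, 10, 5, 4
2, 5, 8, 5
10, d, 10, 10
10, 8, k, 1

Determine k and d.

k = 2, d = 4

Columns 1 and 4 each multiply to 1600, so every column has product 1600.
Column 3: 2×5×8×10 = 800, so the missing entry is 1600 ÷ 800 = 2.
Column 2: 1×10×5×8 = 400, so the missing entry is 1600 ÷ 400 = 4.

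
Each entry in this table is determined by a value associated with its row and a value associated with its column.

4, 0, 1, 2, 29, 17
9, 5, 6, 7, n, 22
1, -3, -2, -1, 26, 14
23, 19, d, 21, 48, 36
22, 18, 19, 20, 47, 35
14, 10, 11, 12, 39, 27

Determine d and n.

d = 20, n = 34

The difference between any two rows is the same in every column — this is an addition table with the headers hidden.
Row 4 minus row 1 is 19 − 0 = 19, so its entry in column 3 is 1 + 19 = 20.
Row 2 minus row 1 is 5 − 0 = 5, so its entry in column 5 is 29 + 5 = 34.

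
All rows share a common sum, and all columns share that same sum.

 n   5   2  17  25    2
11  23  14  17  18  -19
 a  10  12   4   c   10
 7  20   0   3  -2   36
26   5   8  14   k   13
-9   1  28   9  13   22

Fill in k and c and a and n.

k = -2, c = 12, a = 16, n = 13

Rows 2 and 4 both sum to 64, so that's the common total.
Row 5 has 26 + 5 + 8 + 14 + 13 = 66; the blank must be 64 − 66 = -2.
Column 5 has 25 + 18 − 2 − 2 + 13 = 52; the blank must be 64 − 52 = 12.
Row 3 has 10 + 12 + 4 + 12 + 10 = 48; the blank must be 64 − 48 = 16.
Row 1 has 5 + 2 + 17 + 25 + 2 = 51; the blank must be 64 − 51 = 13.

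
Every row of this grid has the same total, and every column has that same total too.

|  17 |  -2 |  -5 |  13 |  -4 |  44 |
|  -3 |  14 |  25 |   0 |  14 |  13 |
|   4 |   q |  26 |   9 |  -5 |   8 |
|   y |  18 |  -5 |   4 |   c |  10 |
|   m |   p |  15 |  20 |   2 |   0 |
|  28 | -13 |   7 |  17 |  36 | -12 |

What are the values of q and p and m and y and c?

Rows 1 and 2 both sum to 63, so that's the common total.
Row 3: 4 + 26 + 9 − 5 + 8 = 42, so its missing entry is 63 − 42 = 21.
Column 5: -4 + 14 − 5 + 2 + 36 = 43, so its missing entry is 63 − 43 = 20.
Row 4: 18 − 5 + 4 + 20 + 10 = 47, so its missing entry is 63 − 47 = 16.
Column 1: 17 − 3 + 4 + 16 + 28 = 62, so its missing entry is 63 − 62 = 1.
Row 5: 1 + 15 + 20 + 2 + 0 = 38, so its missing entry is 63 − 38 = 25.

q = 21, p = 25, m = 1, y = 16, c = 20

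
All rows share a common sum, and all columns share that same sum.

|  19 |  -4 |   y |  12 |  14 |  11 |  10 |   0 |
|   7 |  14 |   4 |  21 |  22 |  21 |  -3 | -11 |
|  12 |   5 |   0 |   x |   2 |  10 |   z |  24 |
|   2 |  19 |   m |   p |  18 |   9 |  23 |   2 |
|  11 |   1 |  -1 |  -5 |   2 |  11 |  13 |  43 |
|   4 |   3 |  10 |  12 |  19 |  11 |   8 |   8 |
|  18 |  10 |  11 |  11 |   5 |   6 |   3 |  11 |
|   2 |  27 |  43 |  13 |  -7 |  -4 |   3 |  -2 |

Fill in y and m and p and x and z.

Rows 2 and 5 both sum to 75, so that's the common total.
The known cells in row 1 total 62, leaving 75 − 62 = 13 for the blank.
The known cells in column 7 total 57, leaving 75 − 57 = 18 for the blank.
The known cells in row 3 total 71, leaving 75 − 71 = 4 for the blank.
The known cells in column 4 total 68, leaving 75 − 68 = 7 for the blank.
The known cells in row 4 total 80, leaving 75 − 80 = -5 for the blank.

y = 13, m = -5, p = 7, x = 4, z = 18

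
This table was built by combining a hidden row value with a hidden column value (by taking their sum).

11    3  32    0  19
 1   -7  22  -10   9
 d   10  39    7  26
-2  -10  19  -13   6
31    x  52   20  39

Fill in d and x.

The difference between any two rows is the same in every column — this is an addition table with the headers hidden.
Row 3 minus row 1 is 7 − 0 = 7, so its entry in column 1 is 11 + 7 = 18.
Row 5 minus row 1 is 20 − 0 = 20, so its entry in column 2 is 3 + 20 = 23.

d = 18, x = 23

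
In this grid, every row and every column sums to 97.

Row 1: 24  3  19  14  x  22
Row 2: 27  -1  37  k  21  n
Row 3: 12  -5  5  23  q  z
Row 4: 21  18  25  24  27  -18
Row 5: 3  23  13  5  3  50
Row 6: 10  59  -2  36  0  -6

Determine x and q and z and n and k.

x = 15, q = 31, z = 31, n = 18, k = -5

Row 1 has 24 + 3 + 19 + 14 + 22 = 82; the blank must be 97 − 82 = 15.
Column 5 has 15 + 21 + 27 + 3 + 0 = 66; the blank must be 97 − 66 = 31.
Row 3 has 12 − 5 + 5 + 23 + 31 = 66; the blank must be 97 − 66 = 31.
Column 6 has 22 + 31 − 18 + 50 − 6 = 79; the blank must be 97 − 79 = 18.
Row 2 has 27 − 1 + 37 + 21 + 18 = 102; the blank must be 97 − 102 = -5.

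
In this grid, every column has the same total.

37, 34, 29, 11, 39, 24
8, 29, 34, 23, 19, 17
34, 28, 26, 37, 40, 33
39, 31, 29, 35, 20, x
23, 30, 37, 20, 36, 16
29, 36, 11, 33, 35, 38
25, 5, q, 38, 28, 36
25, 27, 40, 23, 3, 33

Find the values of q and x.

Column 2 sums to 220 and so does column 4; that's the common total.
In column 3 the known cells total 206, leaving 220 − 206 = 14.
In column 6 the known cells total 197, leaving 220 − 197 = 23.

q = 14, x = 23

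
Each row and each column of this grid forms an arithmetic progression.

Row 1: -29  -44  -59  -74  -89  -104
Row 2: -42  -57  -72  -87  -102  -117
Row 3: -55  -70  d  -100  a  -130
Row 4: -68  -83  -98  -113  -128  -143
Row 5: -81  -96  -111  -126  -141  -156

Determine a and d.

a = -115, d = -85

Along each row the entries change by -15 per step; down each column they change by -13.
Row 3: from -55 at column 1, stepping by -15 to column 5 gives -115.
Row 3: from -55 at column 1, stepping by -15 to column 3 gives -85.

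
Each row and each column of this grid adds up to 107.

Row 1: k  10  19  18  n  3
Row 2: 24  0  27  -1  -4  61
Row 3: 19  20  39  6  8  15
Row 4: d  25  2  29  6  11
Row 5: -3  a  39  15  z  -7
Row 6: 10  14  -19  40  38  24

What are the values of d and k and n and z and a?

d = 34, k = 23, n = 34, z = 25, a = 38

Row 4 has 25 + 2 + 29 + 6 + 11 = 73; the blank must be 107 − 73 = 34.
Column 1 has 24 + 19 + 34 − 3 + 10 = 84; the blank must be 107 − 84 = 23.
Row 1 has 23 + 10 + 19 + 18 + 3 = 73; the blank must be 107 − 73 = 34.
Column 5 has 34 − 4 + 8 + 6 + 38 = 82; the blank must be 107 − 82 = 25.
Row 5 has -3 + 39 + 15 + 25 − 7 = 69; the blank must be 107 − 69 = 38.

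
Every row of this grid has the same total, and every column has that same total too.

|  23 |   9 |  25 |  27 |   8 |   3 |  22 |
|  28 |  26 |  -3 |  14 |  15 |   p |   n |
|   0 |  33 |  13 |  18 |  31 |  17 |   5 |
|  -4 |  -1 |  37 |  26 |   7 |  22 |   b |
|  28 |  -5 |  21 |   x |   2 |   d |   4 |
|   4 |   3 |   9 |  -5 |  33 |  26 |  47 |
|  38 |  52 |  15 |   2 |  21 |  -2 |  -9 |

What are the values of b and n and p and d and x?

Rows 1 and 3 both sum to 117, so that's the common total.
Column 4 has 27 + 14 + 18 + 26 − 5 + 2 = 82; the blank must be 117 − 82 = 35.
Row 5 has 28 − 5 + 21 + 35 + 2 + 4 = 85; the blank must be 117 − 85 = 32.
Column 6 has 3 + 17 + 22 + 32 + 26 − 2 = 98; the blank must be 117 − 98 = 19.
Row 4 has -4 − 1 + 37 + 26 + 7 + 22 = 87; the blank must be 117 − 87 = 30.
Row 2 has 28 + 26 − 3 + 14 + 15 + 19 = 99; the blank must be 117 − 99 = 18.

b = 30, n = 18, p = 19, d = 32, x = 35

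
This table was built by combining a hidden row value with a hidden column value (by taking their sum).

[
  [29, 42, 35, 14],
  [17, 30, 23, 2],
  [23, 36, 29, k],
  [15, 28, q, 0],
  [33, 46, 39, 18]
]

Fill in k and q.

k = 8, q = 21

The difference between any two rows is the same in every column — this is an addition table with the headers hidden.
Row 3 minus row 1 is 36 − 42 = -6, so its entry in column 4 is 14 + (-6) = 8.
Row 4 minus row 1 is 28 − 42 = -14, so its entry in column 3 is 35 + (-14) = 21.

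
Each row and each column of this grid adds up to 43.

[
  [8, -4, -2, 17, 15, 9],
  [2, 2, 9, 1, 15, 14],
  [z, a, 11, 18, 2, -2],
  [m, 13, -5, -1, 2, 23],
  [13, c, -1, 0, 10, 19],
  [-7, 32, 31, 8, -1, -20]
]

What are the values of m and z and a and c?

m = 11, z = 16, a = -2, c = 2

Row 5 has 13 − 1 + 0 + 10 + 19 = 41; the blank must be 43 − 41 = 2.
Column 2 has -4 + 2 + 13 + 2 + 32 = 45; the blank must be 43 − 45 = -2.
Row 3 has -2 + 11 + 18 + 2 − 2 = 27; the blank must be 43 − 27 = 16.
Row 4 has 13 − 5 − 1 + 2 + 23 = 32; the blank must be 43 − 32 = 11.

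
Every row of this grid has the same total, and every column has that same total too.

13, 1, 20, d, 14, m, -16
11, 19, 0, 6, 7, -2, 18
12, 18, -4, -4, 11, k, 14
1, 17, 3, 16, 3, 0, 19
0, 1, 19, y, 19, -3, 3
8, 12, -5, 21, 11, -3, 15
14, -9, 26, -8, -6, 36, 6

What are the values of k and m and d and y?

Rows 2 and 4 both sum to 59, so that's the common total.
Row 5: 0 + 1 + 19 + 19 − 3 + 3 = 39, so its missing entry is 59 − 39 = 20.
Row 3: 12 + 18 − 4 − 4 + 11 + 14 = 47, so its missing entry is 59 − 47 = 12.
Column 6: -2 + 12 + 0 − 3 − 3 + 36 = 40, so its missing entry is 59 − 40 = 19.
Row 1: 13 + 1 + 20 + 14 + 19 − 16 = 51, so its missing entry is 59 − 51 = 8.

k = 12, m = 19, d = 8, y = 20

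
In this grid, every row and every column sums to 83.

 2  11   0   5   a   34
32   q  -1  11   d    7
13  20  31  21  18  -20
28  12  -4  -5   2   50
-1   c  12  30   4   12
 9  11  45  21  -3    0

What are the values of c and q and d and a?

Row 5 has -1 + 12 + 30 + 4 + 12 = 57; the blank must be 83 − 57 = 26.
Column 2 has 11 + 20 + 12 + 26 + 11 = 80; the blank must be 83 − 80 = 3.
Row 2 has 32 + 3 − 1 + 11 + 7 = 52; the blank must be 83 − 52 = 31.
Row 1 has 2 + 11 + 0 + 5 + 34 = 52; the blank must be 83 − 52 = 31.

c = 26, q = 3, d = 31, a = 31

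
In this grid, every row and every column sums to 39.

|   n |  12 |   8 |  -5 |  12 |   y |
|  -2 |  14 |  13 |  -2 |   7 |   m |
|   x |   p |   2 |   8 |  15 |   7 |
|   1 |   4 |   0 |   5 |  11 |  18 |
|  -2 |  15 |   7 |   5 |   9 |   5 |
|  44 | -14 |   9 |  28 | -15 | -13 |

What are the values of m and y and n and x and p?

m = 9, y = 13, n = -1, x = -1, p = 8

The known cells in column 2 total 31, leaving 39 − 31 = 8 for the blank.
The known cells in row 2 total 30, leaving 39 − 30 = 9 for the blank.
The known cells in row 3 total 40, leaving 39 − 40 = -1 for the blank.
The known cells in column 1 total 40, leaving 39 − 40 = -1 for the blank.
The known cells in row 1 total 26, leaving 39 − 26 = 13 for the blank.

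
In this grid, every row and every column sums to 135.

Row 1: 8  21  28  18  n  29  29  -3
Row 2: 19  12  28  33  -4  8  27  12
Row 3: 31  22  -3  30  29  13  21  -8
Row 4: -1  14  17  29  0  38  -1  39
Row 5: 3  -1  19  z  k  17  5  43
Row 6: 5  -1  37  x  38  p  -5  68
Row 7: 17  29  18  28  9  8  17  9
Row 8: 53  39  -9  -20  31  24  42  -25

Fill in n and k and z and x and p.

Column 6: 29 + 8 + 13 + 38 + 17 + 8 + 24 = 137, so its missing entry is 135 − 137 = -2.
Row 1: 8 + 21 + 28 + 18 + 29 + 29 − 3 = 130, so its missing entry is 135 − 130 = 5.
Column 5: 5 − 4 + 29 + 0 + 38 + 9 + 31 = 108, so its missing entry is 135 − 108 = 27.
Row 5: 3 − 1 + 19 + 27 + 17 + 5 + 43 = 113, so its missing entry is 135 − 113 = 22.
Row 6: 5 − 1 + 37 + 38 − 2 − 5 + 68 = 140, so its missing entry is 135 − 140 = -5.

n = 5, k = 27, z = 22, x = -5, p = -2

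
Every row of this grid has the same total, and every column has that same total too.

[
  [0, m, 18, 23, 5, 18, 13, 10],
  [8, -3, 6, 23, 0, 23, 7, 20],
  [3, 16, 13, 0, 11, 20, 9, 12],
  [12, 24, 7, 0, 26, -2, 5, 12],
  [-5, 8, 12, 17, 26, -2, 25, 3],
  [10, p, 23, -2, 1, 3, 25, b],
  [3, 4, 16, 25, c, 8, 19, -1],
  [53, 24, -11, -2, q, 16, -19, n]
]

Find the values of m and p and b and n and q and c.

Rows 2 and 3 both sum to 84, so that's the common total.
Row 1 has 0 + 18 + 23 + 5 + 18 + 13 + 10 = 87; the blank must be 84 − 87 = -3.
Column 2 has -3 − 3 + 16 + 24 + 8 + 4 + 24 = 70; the blank must be 84 − 70 = 14.
Row 6 has 10 + 14 + 23 − 2 + 1 + 3 + 25 = 74; the blank must be 84 − 74 = 10.
Column 8 has 10 + 20 + 12 + 12 + 3 + 10 − 1 = 66; the blank must be 84 − 66 = 18.
Row 8 has 53 + 24 − 11 − 2 + 16 − 19 + 18 = 79; the blank must be 84 − 79 = 5.
Row 7 has 3 + 4 + 16 + 25 + 8 + 19 − 1 = 74; the blank must be 84 − 74 = 10.

m = -3, p = 14, b = 10, n = 18, q = 5, c = 10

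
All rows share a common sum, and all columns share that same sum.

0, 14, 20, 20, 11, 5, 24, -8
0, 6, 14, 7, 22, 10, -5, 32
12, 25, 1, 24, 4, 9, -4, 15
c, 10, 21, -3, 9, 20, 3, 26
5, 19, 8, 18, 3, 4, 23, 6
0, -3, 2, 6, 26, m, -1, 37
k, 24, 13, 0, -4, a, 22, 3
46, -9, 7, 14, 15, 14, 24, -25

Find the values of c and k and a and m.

c = 0, k = 23, a = 5, m = 19

Rows 1 and 2 both sum to 86, so that's the common total.
The known cells in row 6 total 67, leaving 86 − 67 = 19 for the blank.
The known cells in column 6 total 81, leaving 86 − 81 = 5 for the blank.
The known cells in row 7 total 63, leaving 86 − 63 = 23 for the blank.
The known cells in row 4 total 86, leaving 86 − 86 = 0 for the blank.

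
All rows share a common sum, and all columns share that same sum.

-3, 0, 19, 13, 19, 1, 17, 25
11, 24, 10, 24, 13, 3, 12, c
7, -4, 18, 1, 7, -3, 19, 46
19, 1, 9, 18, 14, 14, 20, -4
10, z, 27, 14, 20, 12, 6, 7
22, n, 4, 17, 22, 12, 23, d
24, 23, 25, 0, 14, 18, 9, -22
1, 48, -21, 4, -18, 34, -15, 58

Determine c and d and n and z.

Rows 1 and 3 both sum to 91, so that's the common total.
The known cells in row 2 total 97, leaving 91 − 97 = -6 for the blank.
The known cells in row 5 total 96, leaving 91 − 96 = -5 for the blank.
The known cells in column 2 total 87, leaving 91 − 87 = 4 for the blank.
The known cells in row 6 total 104, leaving 91 − 104 = -13 for the blank.

c = -6, d = -13, n = 4, z = -5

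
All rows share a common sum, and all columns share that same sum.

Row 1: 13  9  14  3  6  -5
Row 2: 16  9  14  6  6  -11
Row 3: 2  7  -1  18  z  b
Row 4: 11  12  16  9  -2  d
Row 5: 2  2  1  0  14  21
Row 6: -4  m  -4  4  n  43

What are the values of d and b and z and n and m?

Rows 1 and 2 both sum to 40, so that's the common total.
The known cells in column 2 total 39, leaving 40 − 39 = 1 for the blank.
The known cells in row 6 total 40, leaving 40 − 40 = 0 for the blank.
The known cells in column 5 total 24, leaving 40 − 24 = 16 for the blank.
The known cells in row 3 total 42, leaving 40 − 42 = -2 for the blank.
The known cells in row 4 total 46, leaving 40 − 46 = -6 for the blank.

d = -6, b = -2, z = 16, n = 0, m = 1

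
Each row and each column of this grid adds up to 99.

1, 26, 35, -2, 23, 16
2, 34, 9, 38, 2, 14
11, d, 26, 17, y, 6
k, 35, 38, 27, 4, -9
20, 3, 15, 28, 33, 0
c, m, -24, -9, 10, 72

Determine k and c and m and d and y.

The known cells in column 5 total 72, leaving 99 − 72 = 27 for the blank.
The known cells in row 3 total 87, leaving 99 − 87 = 12 for the blank.
The known cells in column 2 total 110, leaving 99 − 110 = -11 for the blank.
The known cells in row 4 total 95, leaving 99 − 95 = 4 for the blank.
The known cells in row 6 total 38, leaving 99 − 38 = 61 for the blank.

k = 4, c = 61, m = -11, d = 12, y = 27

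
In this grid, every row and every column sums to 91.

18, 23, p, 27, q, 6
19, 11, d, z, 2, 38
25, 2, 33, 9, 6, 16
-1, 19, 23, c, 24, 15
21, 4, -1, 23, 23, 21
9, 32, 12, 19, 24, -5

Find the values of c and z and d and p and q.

Column 5 has 2 + 6 + 24 + 23 + 24 = 79; the blank must be 91 − 79 = 12.
Row 1 has 18 + 23 + 27 + 12 + 6 = 86; the blank must be 91 − 86 = 5.
Column 3 has 5 + 33 + 23 − 1 + 12 = 72; the blank must be 91 − 72 = 19.
Row 4 has -1 + 19 + 23 + 24 + 15 = 80; the blank must be 91 − 80 = 11.
Row 2 has 19 + 11 + 19 + 2 + 38 = 89; the blank must be 91 − 89 = 2.

c = 11, z = 2, d = 19, p = 5, q = 12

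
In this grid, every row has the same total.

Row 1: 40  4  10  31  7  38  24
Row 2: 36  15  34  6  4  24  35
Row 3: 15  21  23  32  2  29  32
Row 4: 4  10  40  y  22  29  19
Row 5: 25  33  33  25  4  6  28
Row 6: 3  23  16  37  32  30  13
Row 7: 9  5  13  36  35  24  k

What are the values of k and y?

Rows 1 and 6 both add up to 154, so every row sums to 154.
Row 7: 9 + 5 + 13 + 36 + 35 + 24 = 122, so the missing entry is 154 − 122 = 32.
Row 4: 4 + 10 + 40 + 22 + 29 + 19 = 124, so the missing entry is 154 − 124 = 30.

k = 32, y = 30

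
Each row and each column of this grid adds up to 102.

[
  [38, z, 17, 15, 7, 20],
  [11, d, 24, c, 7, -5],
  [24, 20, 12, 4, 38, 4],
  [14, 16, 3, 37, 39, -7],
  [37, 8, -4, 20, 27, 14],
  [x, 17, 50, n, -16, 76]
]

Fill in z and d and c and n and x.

z = 5, d = 36, c = 29, n = -3, x = -22

Row 1 has 38 + 17 + 15 + 7 + 20 = 97; the blank must be 102 − 97 = 5.
Column 2 has 5 + 20 + 16 + 8 + 17 = 66; the blank must be 102 − 66 = 36.
Column 1 has 38 + 11 + 24 + 14 + 37 = 124; the blank must be 102 − 124 = -22.
Row 6 has -22 + 17 + 50 − 16 + 76 = 105; the blank must be 102 − 105 = -3.
Row 2 has 11 + 36 + 24 + 7 − 5 = 73; the blank must be 102 − 73 = 29.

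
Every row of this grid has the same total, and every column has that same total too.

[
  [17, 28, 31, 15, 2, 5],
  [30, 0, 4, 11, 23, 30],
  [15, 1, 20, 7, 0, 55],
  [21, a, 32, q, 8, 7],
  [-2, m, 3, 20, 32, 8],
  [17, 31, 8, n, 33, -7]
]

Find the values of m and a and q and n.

Rows 1 and 2 both sum to 98, so that's the common total.
The known cells in row 6 total 82, leaving 98 − 82 = 16 for the blank.
The known cells in column 4 total 69, leaving 98 − 69 = 29 for the blank.
The known cells in row 4 total 97, leaving 98 − 97 = 1 for the blank.
The known cells in row 5 total 61, leaving 98 − 61 = 37 for the blank.

m = 37, a = 1, q = 29, n = 16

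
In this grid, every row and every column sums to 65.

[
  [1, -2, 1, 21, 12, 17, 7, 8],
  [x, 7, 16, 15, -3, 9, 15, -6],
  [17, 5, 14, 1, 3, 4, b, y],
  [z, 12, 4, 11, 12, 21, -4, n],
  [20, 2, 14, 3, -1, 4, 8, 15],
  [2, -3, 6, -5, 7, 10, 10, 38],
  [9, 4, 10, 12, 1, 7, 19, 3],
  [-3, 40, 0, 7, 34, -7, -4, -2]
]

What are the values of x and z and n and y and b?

The known cells in column 7 total 51, leaving 65 − 51 = 14 for the blank.
The known cells in row 3 total 58, leaving 65 − 58 = 7 for the blank.
The known cells in column 8 total 63, leaving 65 − 63 = 2 for the blank.
The known cells in row 4 total 58, leaving 65 − 58 = 7 for the blank.
The known cells in row 2 total 53, leaving 65 − 53 = 12 for the blank.

x = 12, z = 7, n = 2, y = 7, b = 14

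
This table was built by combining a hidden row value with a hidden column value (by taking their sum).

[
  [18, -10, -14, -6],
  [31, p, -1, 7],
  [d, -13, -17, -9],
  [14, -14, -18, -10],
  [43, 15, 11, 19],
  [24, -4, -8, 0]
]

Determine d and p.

d = 15, p = 3

The difference between any two rows is the same in every column — this is an addition table with the headers hidden.
Row 3 minus row 1 is -9 − (-6) = -3, so its entry in column 1 is 18 + (-3) = 15.
Row 2 minus row 1 is 7 − (-6) = 13, so its entry in column 2 is -10 + 13 = 3.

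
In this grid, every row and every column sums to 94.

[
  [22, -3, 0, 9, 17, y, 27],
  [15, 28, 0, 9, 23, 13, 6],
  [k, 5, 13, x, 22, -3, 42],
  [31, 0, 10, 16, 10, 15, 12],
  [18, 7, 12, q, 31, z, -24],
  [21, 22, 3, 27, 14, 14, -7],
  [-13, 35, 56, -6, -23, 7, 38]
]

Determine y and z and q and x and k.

y = 22, z = 26, q = 24, x = 15, k = 0

The known cells in column 1 total 94, leaving 94 − 94 = 0 for the blank.
The known cells in row 3 total 79, leaving 94 − 79 = 15 for the blank.
The known cells in column 4 total 70, leaving 94 − 70 = 24 for the blank.
The known cells in row 5 total 68, leaving 94 − 68 = 26 for the blank.
The known cells in row 1 total 72, leaving 94 − 72 = 22 for the blank.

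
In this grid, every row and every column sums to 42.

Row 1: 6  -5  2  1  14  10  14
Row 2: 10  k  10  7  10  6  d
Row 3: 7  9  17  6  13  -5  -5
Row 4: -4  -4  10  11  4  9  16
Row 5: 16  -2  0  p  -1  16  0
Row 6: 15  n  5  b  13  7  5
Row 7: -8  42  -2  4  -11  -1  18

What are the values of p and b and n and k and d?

Row 5: 16 − 2 + 0 − 1 + 16 + 0 = 29, so its missing entry is 42 − 29 = 13.
Column 4: 1 + 7 + 6 + 11 + 13 + 4 = 42, so its missing entry is 42 − 42 = 0.
Row 6: 15 + 5 + 0 + 13 + 7 + 5 = 45, so its missing entry is 42 − 45 = -3.
Column 2: -5 + 9 − 4 − 2 − 3 + 42 = 37, so its missing entry is 42 − 37 = 5.
Row 2: 10 + 5 + 10 + 7 + 10 + 6 = 48, so its missing entry is 42 − 48 = -6.

p = 13, b = 0, n = -3, k = 5, d = -6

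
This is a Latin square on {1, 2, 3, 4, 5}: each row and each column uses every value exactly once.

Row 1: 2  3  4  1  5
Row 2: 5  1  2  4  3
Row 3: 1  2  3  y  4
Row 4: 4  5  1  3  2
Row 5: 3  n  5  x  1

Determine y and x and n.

For row 3, column 4: row 3 already has {1, 2, 3, 4}; that leaves 5.
For row 5, column 2: column 2 already has {1, 2, 3, 5}; that leaves 4.
At (row 5, col 4): row 5 already has {1, 3, 4, 5}, so the value is 2.

y = 5, x = 2, n = 4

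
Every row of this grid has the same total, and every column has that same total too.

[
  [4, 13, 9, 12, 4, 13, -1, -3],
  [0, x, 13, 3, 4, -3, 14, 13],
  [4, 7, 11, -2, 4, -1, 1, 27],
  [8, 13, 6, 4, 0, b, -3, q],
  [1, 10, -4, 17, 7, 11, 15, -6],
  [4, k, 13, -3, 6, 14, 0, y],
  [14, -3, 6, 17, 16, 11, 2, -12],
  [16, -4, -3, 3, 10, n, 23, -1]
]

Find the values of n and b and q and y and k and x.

n = 7, b = -1, q = 24, y = 9, k = 8, x = 7

Rows 1 and 3 both sum to 51, so that's the common total.
Row 2: 0 + 13 + 3 + 4 − 3 + 14 + 13 = 44, so its missing entry is 51 − 44 = 7.
Column 2: 13 + 7 + 7 + 13 + 10 − 3 − 4 = 43, so its missing entry is 51 − 43 = 8.
Row 6: 4 + 8 + 13 − 3 + 6 + 14 + 0 = 42, so its missing entry is 51 − 42 = 9.
Column 8: -3 + 13 + 27 − 6 + 9 − 12 − 1 = 27, so its missing entry is 51 − 27 = 24.
Row 8: 16 − 4 − 3 + 3 + 10 + 23 − 1 = 44, so its missing entry is 51 − 44 = 7.
Row 4: 8 + 13 + 6 + 4 + 0 − 3 + 24 = 52, so its missing entry is 51 − 52 = -1.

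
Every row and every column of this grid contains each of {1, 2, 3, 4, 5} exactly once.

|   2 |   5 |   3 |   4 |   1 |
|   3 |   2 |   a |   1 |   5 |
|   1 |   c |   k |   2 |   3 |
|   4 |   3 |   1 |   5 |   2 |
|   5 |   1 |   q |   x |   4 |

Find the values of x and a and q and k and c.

x = 3, a = 4, q = 2, k = 5, c = 4

At (row 2, col 3): row 2 already has {1, 2, 3, 5}, so the value is 4.
Cell (3,2): column 2 already has {1, 2, 3, 5} → 4.
At (row 5, col 4): column 4 already has {1, 2, 4, 5}, so the value is 3.
For row 5, column 3: row 5 already has {1, 3, 4, 5}; that leaves 2.
At (row 3, col 3): row 3 already has {1, 2, 3, 4}, so the value is 5.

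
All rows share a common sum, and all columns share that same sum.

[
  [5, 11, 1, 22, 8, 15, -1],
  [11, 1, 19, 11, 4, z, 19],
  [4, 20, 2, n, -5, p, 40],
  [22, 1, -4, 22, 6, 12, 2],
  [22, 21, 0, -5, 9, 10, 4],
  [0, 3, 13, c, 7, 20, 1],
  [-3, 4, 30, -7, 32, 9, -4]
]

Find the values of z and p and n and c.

Rows 1 and 4 both sum to 61, so that's the common total.
Row 6: 0 + 3 + 13 + 7 + 20 + 1 = 44, so its missing entry is 61 − 44 = 17.
Column 4: 22 + 11 + 22 − 5 + 17 − 7 = 60, so its missing entry is 61 − 60 = 1.
Row 3: 4 + 20 + 2 + 1 − 5 + 40 = 62, so its missing entry is 61 − 62 = -1.
Row 2: 11 + 1 + 19 + 11 + 4 + 19 = 65, so its missing entry is 61 − 65 = -4.

z = -4, p = -1, n = 1, c = 17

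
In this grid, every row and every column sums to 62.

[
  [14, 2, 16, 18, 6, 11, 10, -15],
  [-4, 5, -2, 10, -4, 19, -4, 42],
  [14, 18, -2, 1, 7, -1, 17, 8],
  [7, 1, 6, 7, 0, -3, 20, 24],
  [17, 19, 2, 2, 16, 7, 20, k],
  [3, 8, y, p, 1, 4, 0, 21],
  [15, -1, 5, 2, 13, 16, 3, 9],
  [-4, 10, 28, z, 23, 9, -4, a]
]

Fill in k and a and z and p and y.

Row 5 has 17 + 19 + 2 + 2 + 16 + 7 + 20 = 83; the blank must be 62 − 83 = -21.
Column 8 has -15 + 42 + 8 + 24 − 21 + 21 + 9 = 68; the blank must be 62 − 68 = -6.
Row 8 has -4 + 10 + 28 + 23 + 9 − 4 − 6 = 56; the blank must be 62 − 56 = 6.
Column 4 has 18 + 10 + 1 + 7 + 2 + 2 + 6 = 46; the blank must be 62 − 46 = 16.
Row 6 has 3 + 8 + 16 + 1 + 4 + 0 + 21 = 53; the blank must be 62 − 53 = 9.

k = -21, a = -6, z = 6, p = 16, y = 9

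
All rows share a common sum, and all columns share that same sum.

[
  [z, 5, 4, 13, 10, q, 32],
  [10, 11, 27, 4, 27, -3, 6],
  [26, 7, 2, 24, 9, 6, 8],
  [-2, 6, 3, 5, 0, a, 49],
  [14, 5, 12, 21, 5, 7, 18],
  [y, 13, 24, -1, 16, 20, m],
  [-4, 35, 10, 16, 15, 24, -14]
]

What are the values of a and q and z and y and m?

a = 21, q = 7, z = 11, y = 27, m = -17

Rows 2 and 3 both sum to 82, so that's the common total.
Column 7: 32 + 6 + 8 + 49 + 18 − 14 = 99, so its missing entry is 82 − 99 = -17.
Row 6: 13 + 24 − 1 + 16 + 20 − 17 = 55, so its missing entry is 82 − 55 = 27.
Column 1: 10 + 26 − 2 + 14 + 27 − 4 = 71, so its missing entry is 82 − 71 = 11.
Row 1: 11 + 5 + 4 + 13 + 10 + 32 = 75, so its missing entry is 82 − 75 = 7.
Row 4: -2 + 6 + 3 + 5 + 0 + 49 = 61, so its missing entry is 82 − 61 = 21.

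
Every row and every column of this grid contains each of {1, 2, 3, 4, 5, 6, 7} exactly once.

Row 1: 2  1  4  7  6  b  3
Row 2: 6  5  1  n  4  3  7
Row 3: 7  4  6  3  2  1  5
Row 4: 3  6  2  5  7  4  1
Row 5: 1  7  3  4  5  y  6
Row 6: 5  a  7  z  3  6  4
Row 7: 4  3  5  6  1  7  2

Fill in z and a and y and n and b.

z = 1, a = 2, y = 2, n = 2, b = 5

Cell (6,2): column 2 already has {1, 3, 4, 5, 6, 7} → 2.
Cell (5,6): row 5 already has {1, 3, 4, 5, 6, 7} → 2.
At (row 1, col 6): row 1 already has {1, 2, 3, 4, 6, 7}, so the value is 5.
Cell (6,4): row 6 already has {2, 3, 4, 5, 6, 7} → 1.
For row 2, column 4: row 2 already has {1, 3, 4, 5, 6, 7}; that leaves 2.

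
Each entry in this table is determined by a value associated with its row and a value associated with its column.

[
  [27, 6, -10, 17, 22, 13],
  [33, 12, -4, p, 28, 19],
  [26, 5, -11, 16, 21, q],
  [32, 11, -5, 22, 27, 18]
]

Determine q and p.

q = 12, p = 23

The difference between any two rows is the same in every column — this is an addition table with the headers hidden.
Row 3 minus row 1 is 26 − 27 = -1, so its entry in column 6 is 13 + (-1) = 12.
Row 2 minus row 1 is 33 − 27 = 6, so its entry in column 4 is 17 + 6 = 23.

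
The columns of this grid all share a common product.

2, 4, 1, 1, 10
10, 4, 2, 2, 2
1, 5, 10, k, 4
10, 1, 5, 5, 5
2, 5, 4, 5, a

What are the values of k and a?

k = 8, a = 1

Columns 1 and 3 each multiply to 400, so every column has product 400.
Column 4: 1×2×5×5 = 50, so the missing entry is 400 ÷ 50 = 8.
Column 5: 10×2×4×5 = 400, so the missing entry is 400 ÷ 400 = 1.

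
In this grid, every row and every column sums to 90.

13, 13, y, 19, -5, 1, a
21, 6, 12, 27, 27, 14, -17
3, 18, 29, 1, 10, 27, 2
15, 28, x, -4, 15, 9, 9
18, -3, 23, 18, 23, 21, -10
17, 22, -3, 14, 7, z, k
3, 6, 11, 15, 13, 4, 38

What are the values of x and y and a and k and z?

The known cells in column 6 total 76, leaving 90 − 76 = 14 for the blank.
The known cells in row 6 total 71, leaving 90 − 71 = 19 for the blank.
The known cells in column 7 total 41, leaving 90 − 41 = 49 for the blank.
The known cells in row 1 total 90, leaving 90 − 90 = 0 for the blank.
The known cells in row 4 total 72, leaving 90 − 72 = 18 for the blank.

x = 18, y = 0, a = 49, k = 19, z = 14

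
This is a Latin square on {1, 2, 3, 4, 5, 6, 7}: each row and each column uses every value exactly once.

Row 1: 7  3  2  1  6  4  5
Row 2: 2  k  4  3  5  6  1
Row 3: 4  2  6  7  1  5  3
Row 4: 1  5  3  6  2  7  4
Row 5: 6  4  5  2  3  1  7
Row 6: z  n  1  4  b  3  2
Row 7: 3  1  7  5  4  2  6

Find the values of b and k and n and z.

Cell (2,2): row 2 already has {1, 2, 3, 4, 5, 6} → 7.
For row 6, column 5: column 5 already has {1, 2, 3, 4, 5, 6}; that leaves 7.
At (row 6, col 1): column 1 already has {1, 2, 3, 4, 6, 7}, so the value is 5.
At (row 6, col 2): row 6 already has {1, 2, 3, 4, 5, 7}, so the value is 6.

b = 7, k = 7, n = 6, z = 5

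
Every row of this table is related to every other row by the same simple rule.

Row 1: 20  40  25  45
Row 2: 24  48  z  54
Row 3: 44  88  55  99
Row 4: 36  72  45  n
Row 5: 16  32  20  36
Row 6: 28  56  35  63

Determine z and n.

z = 30, n = 81

Each row is a constant multiple of every other row — this is a multiplication table with the headers hidden.
Row 2 is 24/20 = 6/5 times row 1, so its entry in column 3 is 25 × 6/5 = 30.
Row 4 is 36/20 = 9/5 times row 1, so its entry in column 4 is 45 × 9/5 = 81.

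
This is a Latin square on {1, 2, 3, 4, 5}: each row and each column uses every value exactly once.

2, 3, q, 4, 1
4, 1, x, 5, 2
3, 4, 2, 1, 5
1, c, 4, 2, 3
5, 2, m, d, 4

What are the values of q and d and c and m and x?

q = 5, d = 3, c = 5, m = 1, x = 3

Cell (2,3): row 2 already has {1, 2, 4, 5} → 3.
At (row 5, col 4): column 4 already has {1, 2, 4, 5}, so the value is 3.
Cell (4,2): row 4 already has {1, 2, 3, 4} → 5.
Cell (5,3): row 5 already has {2, 3, 4, 5} → 1.
At (row 1, col 3): row 1 already has {1, 2, 3, 4}, so the value is 5.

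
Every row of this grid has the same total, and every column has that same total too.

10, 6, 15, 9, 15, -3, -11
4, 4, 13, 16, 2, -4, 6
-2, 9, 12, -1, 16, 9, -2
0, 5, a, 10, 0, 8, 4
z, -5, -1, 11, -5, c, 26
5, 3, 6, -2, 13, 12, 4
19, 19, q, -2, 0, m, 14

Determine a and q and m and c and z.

Rows 1 and 2 both sum to 41, so that's the common total.
Column 1: 10 + 4 − 2 + 0 + 5 + 19 = 36, so its missing entry is 41 − 36 = 5.
Row 5: 5 − 5 − 1 + 11 − 5 + 26 = 31, so its missing entry is 41 − 31 = 10.
Column 6: -3 − 4 + 9 + 8 + 10 + 12 = 32, so its missing entry is 41 − 32 = 9.
Row 7: 19 + 19 − 2 + 0 + 9 + 14 = 59, so its missing entry is 41 − 59 = -18.
Row 4: 0 + 5 + 10 + 0 + 8 + 4 = 27, so its missing entry is 41 − 27 = 14.

a = 14, q = -18, m = 9, c = 10, z = 5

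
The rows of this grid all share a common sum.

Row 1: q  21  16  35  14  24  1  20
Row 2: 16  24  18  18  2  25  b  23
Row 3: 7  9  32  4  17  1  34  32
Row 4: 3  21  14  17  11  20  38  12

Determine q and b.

q = 5, b = 10

Row 3 sums to 136 and so does row 4; that's the common total.
In row 1 the known cells total 131, leaving 136 − 131 = 5.
In row 2 the known cells total 126, leaving 136 − 126 = 10.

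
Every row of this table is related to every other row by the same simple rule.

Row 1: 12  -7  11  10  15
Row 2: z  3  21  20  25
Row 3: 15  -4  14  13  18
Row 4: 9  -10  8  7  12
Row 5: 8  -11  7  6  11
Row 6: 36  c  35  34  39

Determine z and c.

The difference between any two rows is the same in every column — this is an addition table with the headers hidden.
Row 2 minus row 1 is 21 − 11 = 10, so its entry in column 1 is 12 + 10 = 22.
Row 6 minus row 1 is 35 − 11 = 24, so its entry in column 2 is -7 + 24 = 17.

z = 22, c = 17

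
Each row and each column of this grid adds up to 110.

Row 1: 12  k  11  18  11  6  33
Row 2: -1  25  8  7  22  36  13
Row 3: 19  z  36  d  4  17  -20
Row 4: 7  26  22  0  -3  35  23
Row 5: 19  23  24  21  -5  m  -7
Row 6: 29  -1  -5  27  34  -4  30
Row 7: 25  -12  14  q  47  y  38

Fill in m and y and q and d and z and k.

Row 1 has 12 + 11 + 18 + 11 + 6 + 33 = 91; the blank must be 110 − 91 = 19.
Column 2 has 19 + 25 + 26 + 23 − 1 − 12 = 80; the blank must be 110 − 80 = 30.
Row 3 has 19 + 30 + 36 + 4 + 17 − 20 = 86; the blank must be 110 − 86 = 24.
Row 5 has 19 + 23 + 24 + 21 − 5 − 7 = 75; the blank must be 110 − 75 = 35.
Column 6 has 6 + 36 + 17 + 35 + 35 − 4 = 125; the blank must be 110 − 125 = -15.
Row 7 has 25 − 12 + 14 + 47 − 15 + 38 = 97; the blank must be 110 − 97 = 13.

m = 35, y = -15, q = 13, d = 24, z = 30, k = 19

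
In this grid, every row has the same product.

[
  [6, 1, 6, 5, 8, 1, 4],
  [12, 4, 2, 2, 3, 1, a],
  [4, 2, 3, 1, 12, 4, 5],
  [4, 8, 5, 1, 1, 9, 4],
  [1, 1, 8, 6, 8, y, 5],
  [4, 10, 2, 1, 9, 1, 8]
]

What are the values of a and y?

a = 10, y = 3

Rows 4 and 6 each multiply to 5760, so every row has product 5760.
Row 2: 12×4×2×2×3×1 = 576, so the missing entry is 5760 ÷ 576 = 10.
Row 5: 1×1×8×6×8×5 = 1920, so the missing entry is 5760 ÷ 1920 = 3.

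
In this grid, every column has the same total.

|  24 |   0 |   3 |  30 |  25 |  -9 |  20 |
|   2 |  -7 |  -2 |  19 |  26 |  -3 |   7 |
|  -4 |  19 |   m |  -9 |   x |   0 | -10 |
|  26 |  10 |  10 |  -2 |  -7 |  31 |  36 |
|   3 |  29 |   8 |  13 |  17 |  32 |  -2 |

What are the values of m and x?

Column 4 sums to 51 and so does column 7; that's the common total.
In column 3 the known cells total 19, leaving 51 − 19 = 32.
In column 5 the known cells total 61, leaving 51 − 61 = -10.

m = 32, x = -10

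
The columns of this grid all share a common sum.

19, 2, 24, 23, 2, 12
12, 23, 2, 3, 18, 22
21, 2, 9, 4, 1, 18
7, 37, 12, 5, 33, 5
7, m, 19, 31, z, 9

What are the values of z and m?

z = 12, m = 2

Columns 1 and 4 both add up to 66, so every column sums to 66.
Column 5: 2 + 18 + 1 + 33 = 54, so the missing entry is 66 − 54 = 12.
Column 2: 2 + 23 + 2 + 37 = 64, so the missing entry is 66 − 64 = 2.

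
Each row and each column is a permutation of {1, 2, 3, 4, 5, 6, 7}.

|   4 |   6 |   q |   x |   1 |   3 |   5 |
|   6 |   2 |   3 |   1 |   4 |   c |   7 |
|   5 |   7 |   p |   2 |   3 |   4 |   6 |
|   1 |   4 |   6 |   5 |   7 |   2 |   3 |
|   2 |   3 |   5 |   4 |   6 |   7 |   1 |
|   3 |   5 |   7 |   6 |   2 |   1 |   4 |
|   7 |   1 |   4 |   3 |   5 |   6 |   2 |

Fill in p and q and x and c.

Cell (1,4): column 4 already has {1, 2, 3, 4, 5, 6} → 7.
At (row 1, col 3): row 1 already has {1, 3, 4, 5, 6, 7}, so the value is 2.
For row 3, column 3: row 3 already has {2, 3, 4, 5, 6, 7}; that leaves 1.
Cell (2,6): row 2 already has {1, 2, 3, 4, 6, 7} → 5.

p = 1, q = 2, x = 7, c = 5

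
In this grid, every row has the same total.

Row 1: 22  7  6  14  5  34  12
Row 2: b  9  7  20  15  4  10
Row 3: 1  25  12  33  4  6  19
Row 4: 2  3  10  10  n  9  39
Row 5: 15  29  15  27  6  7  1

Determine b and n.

b = 35, n = 27

Rows 1 and 5 both add up to 100, so every row sums to 100.
Row 2: 9 + 7 + 20 + 15 + 4 + 10 = 65, so the missing entry is 100 − 65 = 35.
Row 4: 2 + 3 + 10 + 10 + 9 + 39 = 73, so the missing entry is 100 − 73 = 27.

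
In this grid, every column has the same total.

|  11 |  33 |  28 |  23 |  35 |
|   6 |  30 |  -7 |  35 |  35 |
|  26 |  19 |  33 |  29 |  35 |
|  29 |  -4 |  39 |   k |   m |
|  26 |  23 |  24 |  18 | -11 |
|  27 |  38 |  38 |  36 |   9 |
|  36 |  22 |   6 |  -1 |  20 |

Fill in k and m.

k = 21, m = 38

The complete columns each total 161.
Column 4 is missing 161 − 140 = 21 (since 23 + 35 + 29 + 18 + 36 − 1 = 140).
Column 5 is missing 161 − 123 = 38 (since 35 + 35 + 35 − 11 + 9 + 20 = 123).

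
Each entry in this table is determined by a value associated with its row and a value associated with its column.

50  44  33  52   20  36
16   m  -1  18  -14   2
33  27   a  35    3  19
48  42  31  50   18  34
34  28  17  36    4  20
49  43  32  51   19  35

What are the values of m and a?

m = 10, a = 16

The difference between any two rows is the same in every column — this is an addition table with the headers hidden.
Row 2 minus row 1 is 2 − 36 = -34, so its entry in column 2 is 44 + (-34) = 10.
Row 3 minus row 1 is 19 − 36 = -17, so its entry in column 3 is 33 + (-17) = 16.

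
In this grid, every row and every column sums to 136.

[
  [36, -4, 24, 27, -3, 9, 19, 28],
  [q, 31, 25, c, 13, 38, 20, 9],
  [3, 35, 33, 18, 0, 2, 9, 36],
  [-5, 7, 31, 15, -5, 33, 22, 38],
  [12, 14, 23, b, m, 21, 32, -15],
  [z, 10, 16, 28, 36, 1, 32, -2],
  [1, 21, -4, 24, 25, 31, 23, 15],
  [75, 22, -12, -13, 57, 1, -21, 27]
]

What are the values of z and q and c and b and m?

The known cells in column 5 total 123, leaving 136 − 123 = 13 for the blank.
The known cells in row 5 total 100, leaving 136 − 100 = 36 for the blank.
The known cells in row 6 total 121, leaving 136 − 121 = 15 for the blank.
The known cells in column 1 total 137, leaving 136 − 137 = -1 for the blank.
The known cells in row 2 total 135, leaving 136 − 135 = 1 for the blank.

z = 15, q = -1, c = 1, b = 36, m = 13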